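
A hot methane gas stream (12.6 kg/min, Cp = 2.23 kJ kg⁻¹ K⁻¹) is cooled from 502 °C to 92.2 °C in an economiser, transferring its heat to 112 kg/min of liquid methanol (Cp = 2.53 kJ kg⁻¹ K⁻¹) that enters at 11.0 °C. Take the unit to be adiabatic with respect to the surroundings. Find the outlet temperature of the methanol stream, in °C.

Heat released by hot stream: Q = 12.6 × 2.23 × (502 − 92.2) = 11515 kJ/min
Energy balance on cold side (adiabatic exchanger): Q = ṁ_c·Cp_c·(T_c,out − T_c,in)
T_c,out = 11.0 + 11515/(112 × 2.53) = 51.636 °C

T_c,out = 51.6 °C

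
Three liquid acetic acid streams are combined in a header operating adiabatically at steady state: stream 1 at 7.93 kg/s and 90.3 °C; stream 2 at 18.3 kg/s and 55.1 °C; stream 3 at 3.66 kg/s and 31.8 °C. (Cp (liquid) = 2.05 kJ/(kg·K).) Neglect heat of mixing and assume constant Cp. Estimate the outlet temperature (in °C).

Energy balance with Q = 0: Σ ṁᵢCp,ᵢ(T_out − Tᵢ) = 0
Σ ṁᵢCp,ᵢTᵢ = 7.93×2.05×90.3 + 18.3×2.05×55.1 + 3.66×2.05×31.8 = 3773.6
Σ ṁᵢCp,ᵢ = 7.93×2.05 + 18.3×2.05 + 3.66×2.05 = 61.274
T_out = 3773.6 / 61.274 = 61.586 °C

T_out = 61.6 °C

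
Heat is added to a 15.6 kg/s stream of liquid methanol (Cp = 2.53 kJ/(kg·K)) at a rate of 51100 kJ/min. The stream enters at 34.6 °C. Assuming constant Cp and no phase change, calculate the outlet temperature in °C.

Q = 51100 kJ/min = 851.67 kJ/s
ΔT = Q/(ṁ·Cp) = 851.67/(15.6×2.53) = 21.579 K
T_out = 34.6 + 21.579 = 56.179 °C

T_out = 56.2 °C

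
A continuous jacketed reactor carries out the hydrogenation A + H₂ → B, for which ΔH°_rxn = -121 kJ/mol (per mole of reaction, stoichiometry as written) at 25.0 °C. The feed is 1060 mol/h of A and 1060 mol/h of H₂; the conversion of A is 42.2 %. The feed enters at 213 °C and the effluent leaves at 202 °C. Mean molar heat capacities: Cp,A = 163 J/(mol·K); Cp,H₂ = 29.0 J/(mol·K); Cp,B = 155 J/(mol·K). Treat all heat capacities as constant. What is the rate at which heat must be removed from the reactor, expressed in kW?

Q_out = 16.5 kW

Extent of reaction ξ = 0.422 × 1060 = 447.32 mol/h
Reaction term: ξ·ΔH°_rxn = 447.32 × -121 = -54126 kJ/h
Sensible, feed 213→25 °C: -38262 kJ/h
Outlet flows (mol/h): A 612.68, H₂ 612.68, B 447.32
Sensible, products 25→202 °C: 33094 kJ/h
Q = ΔH = -59294 kJ/h = -16.471 kW
Heat removed = 16.471 kW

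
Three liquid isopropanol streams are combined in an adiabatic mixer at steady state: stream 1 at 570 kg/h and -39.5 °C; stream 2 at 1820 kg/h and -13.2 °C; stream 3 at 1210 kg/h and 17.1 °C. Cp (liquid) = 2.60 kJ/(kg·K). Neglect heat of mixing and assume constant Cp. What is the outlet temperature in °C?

Energy balance with Q = 0: Σ ṁᵢCp,ᵢ(T_out − Tᵢ) = 0
Σ ṁᵢCp,ᵢTᵢ = 570×2.60×-39.5 + 1820×2.60×-13.2 + 1210×2.60×17.1 = -67205
Σ ṁᵢCp,ᵢ = 570×2.60 + 1820×2.60 + 1210×2.60 = 9360
T_out = -67205 / 9360 = -7.18 °C

T_out = -7.18 °C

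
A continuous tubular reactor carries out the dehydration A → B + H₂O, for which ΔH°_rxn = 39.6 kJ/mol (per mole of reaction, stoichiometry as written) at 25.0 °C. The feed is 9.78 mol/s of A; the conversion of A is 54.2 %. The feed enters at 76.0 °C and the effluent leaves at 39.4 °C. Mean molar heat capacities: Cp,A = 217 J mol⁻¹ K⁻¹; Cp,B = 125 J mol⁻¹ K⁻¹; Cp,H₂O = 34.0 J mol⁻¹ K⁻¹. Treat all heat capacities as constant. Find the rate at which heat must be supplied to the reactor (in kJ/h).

Q_in = 460000 kJ/h

Extent of reaction ξ = 0.542 × 9.78 = 5.3008 mol/s
Reaction term: ξ·ΔH°_rxn = 5.3008 × 39.6 = 209.91 kJ/s
Sensible, feed 76.0→25 °C: -108.24 kJ/s
Outlet flows (mol/s): A 4.4792, B 5.3008, H₂O 5.3008
Sensible, products 25→39.4 °C: 26.133 kJ/s
Q = ΔH = 127.81 kJ/s = 127.81 kW
Heat supplied = 460110 kJ/h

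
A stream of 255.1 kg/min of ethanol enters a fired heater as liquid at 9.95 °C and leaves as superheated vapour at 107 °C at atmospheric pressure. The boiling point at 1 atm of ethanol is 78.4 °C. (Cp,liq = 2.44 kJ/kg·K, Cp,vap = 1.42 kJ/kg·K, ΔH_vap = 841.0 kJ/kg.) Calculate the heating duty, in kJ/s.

liquid 9.95→78.4 °C: 167.02 kJ/kg
vaporisation at 78.4 °C: 841 kJ/kg
vapour 78.4→107 °C: 40.612 kJ/kg
Δh = 167.02 + 841 + 40.612 = 1048.6 kJ/kg
Q = ṁ·Δh = 255.1 kg/min × 1048.6 kJ/kg = 267510 kJ/min
|Q| = 4458.4 kW

Q = 4460 kJ/s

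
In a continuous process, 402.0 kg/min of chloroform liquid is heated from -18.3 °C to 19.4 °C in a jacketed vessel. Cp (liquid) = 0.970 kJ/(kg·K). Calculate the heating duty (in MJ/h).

Q = ṁ·Cp·ΔT = 402.0 × 0.970 × (19.4 − -18.3) = 14701 kJ/min
Converting: 14701 / 60 s = 245.01 kW
Heating duty = 882.04 MJ/h

Q = 882 MJ/h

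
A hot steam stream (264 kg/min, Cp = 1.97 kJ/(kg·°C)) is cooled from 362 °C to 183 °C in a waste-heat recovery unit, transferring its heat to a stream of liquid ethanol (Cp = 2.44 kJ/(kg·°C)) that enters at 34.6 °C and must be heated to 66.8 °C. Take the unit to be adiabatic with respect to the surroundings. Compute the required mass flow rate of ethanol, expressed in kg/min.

Heat released by hot stream: Q = 264 × 1.97 × (362 − 183) = 93094 kJ/min
Energy balance on cold side (adiabatic exchanger): Q = ṁ_c·Cp_c·(T_c,out − T_c,in)
ṁ_c = 93094 / [2.44 × (66.8 − 34.6)] = 1184.9 kg/min

ṁ_c = 1180 kg/min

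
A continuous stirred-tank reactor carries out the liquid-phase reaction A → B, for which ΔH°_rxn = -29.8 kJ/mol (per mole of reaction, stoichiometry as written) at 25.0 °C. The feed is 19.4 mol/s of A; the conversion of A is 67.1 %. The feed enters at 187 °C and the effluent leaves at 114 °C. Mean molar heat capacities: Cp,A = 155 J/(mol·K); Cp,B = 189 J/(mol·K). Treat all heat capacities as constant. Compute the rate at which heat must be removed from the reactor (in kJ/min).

Q_out = 34100 kJ/min

Extent of reaction ξ = 0.671 × 19.4 = 13.017 mol/s
Reaction term: ξ·ΔH°_rxn = 13.017 × -29.8 = -387.92 kJ/s
Sensible, feed 187→25 °C: -487.13 kJ/s
Outlet flows (mol/s): A 6.3826, B 13.017
Sensible, products 25→114 °C: 307.01 kJ/s
Q = ΔH = -568.04 kJ/s = -568.04 kW
Heat removed = 34082 kJ/min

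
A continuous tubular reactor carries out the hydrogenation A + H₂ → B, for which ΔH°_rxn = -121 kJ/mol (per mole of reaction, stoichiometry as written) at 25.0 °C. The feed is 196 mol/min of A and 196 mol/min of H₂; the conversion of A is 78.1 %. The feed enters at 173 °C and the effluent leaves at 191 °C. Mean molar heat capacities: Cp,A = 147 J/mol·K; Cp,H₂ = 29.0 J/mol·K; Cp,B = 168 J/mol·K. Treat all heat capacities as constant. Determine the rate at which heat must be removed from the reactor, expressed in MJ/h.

Q_out = 1090 MJ/h

Extent of reaction ξ = 0.781 × 196 = 153.08 mol/min
Reaction term: ξ·ΔH°_rxn = 153.08 × -121 = -18522 kJ/min
Sensible, feed 173→25 °C: -5105.4 kJ/min
Outlet flows (mol/min): A 42.924, H₂ 42.924, B 153.08
Sensible, products 25→191 °C: 5523.1 kJ/min
Q = ΔH = -18105 kJ/min = -301.74 kW
Heat removed = 1086.3 MJ/h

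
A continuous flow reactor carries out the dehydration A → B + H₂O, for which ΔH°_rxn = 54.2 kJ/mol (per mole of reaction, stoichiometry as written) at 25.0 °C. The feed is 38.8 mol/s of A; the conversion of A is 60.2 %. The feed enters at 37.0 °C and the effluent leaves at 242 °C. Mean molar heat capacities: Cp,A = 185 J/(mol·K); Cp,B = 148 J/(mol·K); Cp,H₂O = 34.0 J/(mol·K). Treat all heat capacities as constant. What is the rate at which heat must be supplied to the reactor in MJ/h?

Q_in = 9800 MJ/h

Extent of reaction ξ = 0.602 × 38.8 = 23.358 mol/s
Reaction term: ξ·ΔH°_rxn = 23.358 × 54.2 = 1266 kJ/s
Sensible, feed 37.0→25 °C: -86.136 kJ/s
Outlet flows (mol/s): A 15.442, B 23.358, H₂O 23.358
Sensible, products 25→242 °C: 1542.4 kJ/s
Q = ΔH = 2722.3 kJ/s = 2722.3 kW
Heat supplied = 9800.2 MJ/h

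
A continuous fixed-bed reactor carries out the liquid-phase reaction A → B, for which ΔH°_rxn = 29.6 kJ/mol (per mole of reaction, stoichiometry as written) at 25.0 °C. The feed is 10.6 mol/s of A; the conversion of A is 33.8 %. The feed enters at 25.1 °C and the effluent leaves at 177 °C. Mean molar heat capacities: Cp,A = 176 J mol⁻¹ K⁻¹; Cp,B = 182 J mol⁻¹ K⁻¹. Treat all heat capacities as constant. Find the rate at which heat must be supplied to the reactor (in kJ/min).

Q_in = 23600 kJ/min

Extent of reaction ξ = 0.338 × 10.6 = 3.5828 mol/s
Reaction term: ξ·ΔH°_rxn = 3.5828 × 29.6 = 106.05 kJ/s
Sensible, feed 25.1→25 °C: -0.18656 kJ/s
Outlet flows (mol/s): A 7.0172, B 3.5828
Sensible, products 25→177 °C: 286.84 kJ/s
Q = ΔH = 392.7 kJ/s = 392.7 kW
Heat supplied = 23562 kJ/min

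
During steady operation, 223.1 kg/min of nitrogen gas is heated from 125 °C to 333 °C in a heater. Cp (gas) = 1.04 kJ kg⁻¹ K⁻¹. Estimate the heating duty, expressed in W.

Q = 804000 W

Q = ṁ·Cp·ΔT = 223.1 × 1.04 × (333 − 125) = 48261 kJ/min
Converting: 48261 / 60 s = 804.35 kW
Heating duty = 804350 W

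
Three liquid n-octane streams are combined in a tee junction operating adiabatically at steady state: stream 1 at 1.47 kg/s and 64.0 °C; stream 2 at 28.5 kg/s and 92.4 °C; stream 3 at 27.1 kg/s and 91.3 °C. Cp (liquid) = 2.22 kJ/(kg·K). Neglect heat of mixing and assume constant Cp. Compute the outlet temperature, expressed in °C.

T_out = 91.1 °C

Adiabatic, steady state ⇒ Σ ṁᵢCp,ᵢ(T_out − Tᵢ) = 0
T_out = Σ ṁᵢCp,ᵢTᵢ / Σ ṁᵢCp,ᵢ
      = 11548 / 126.7 = 91.146 °C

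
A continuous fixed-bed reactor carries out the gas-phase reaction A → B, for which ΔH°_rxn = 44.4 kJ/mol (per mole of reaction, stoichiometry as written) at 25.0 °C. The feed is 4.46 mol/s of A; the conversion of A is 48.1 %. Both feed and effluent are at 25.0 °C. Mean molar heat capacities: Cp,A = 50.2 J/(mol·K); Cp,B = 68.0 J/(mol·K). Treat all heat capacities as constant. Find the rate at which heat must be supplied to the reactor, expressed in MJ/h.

Extent of reaction ξ = 0.481 × 4.46 = 2.1453 mol/s
Reaction term: ξ·ΔH°_rxn = 2.1453 × 44.4 = 95.25 kJ/s
Q = ΔH = 95.25 kJ/s = 95.25 kW
Heat supplied = 342.9 MJ/h

Q_in = 343 MJ/h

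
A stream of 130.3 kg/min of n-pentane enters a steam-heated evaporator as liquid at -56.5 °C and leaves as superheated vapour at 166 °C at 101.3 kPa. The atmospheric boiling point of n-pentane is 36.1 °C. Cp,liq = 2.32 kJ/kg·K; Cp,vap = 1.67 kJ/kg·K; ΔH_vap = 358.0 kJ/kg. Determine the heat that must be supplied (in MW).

Q = 1.72 MW

liquid -56.5→36.1 °C: 214.83 kJ/kg
vaporisation at 36.1 °C: 358 kJ/kg
vapour 36.1→166 °C: 216.93 kJ/kg
Δh = 214.83 + 358 + 216.93 = 789.76 kJ/kg
Q = ṁ·Δh = 130.3 kg/min × 789.76 kJ/kg = 102910 kJ/min
|Q| = 1715.1 kW = 1.7151 MW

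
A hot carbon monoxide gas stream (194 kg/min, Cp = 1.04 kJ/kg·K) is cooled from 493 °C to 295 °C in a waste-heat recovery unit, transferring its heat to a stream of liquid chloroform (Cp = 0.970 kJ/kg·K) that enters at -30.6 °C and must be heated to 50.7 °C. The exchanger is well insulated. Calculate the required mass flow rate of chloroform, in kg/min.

Heat released by hot stream: Q = 194 × 1.04 × (493 − 295) = 39948 kJ/min
Energy balance on cold side (adiabatic exchanger): Q = ṁ_c·Cp_c·(T_c,out − T_c,in)
ṁ_c = 39948 / [0.970 × (50.7 − -30.6)] = 506.57 kg/min

ṁ_c = 507 kg/min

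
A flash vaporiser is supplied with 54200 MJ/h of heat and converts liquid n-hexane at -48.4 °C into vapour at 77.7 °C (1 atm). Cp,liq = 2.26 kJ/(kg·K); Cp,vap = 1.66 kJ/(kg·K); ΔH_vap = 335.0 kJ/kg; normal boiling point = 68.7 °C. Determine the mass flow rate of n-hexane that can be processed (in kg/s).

ṁ = 24.5 kg/s

Δh = 2.26×(68.7−-48.4) + 335.0 + 1.66×(77.7−68.7) = 614.59 kJ/kg
Q = 54200 MJ/h = 15056 kJ/s = 15056 kJ/s
ṁ = Q/Δh = 15056 / 614.59 = 24.497 kg/s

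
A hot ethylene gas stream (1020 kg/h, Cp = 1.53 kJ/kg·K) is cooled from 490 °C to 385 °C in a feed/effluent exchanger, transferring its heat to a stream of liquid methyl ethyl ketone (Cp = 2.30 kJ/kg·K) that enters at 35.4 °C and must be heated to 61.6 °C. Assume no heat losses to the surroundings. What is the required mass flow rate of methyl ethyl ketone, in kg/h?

Heat released by hot stream: Q = 1020 × 1.53 × (490 − 385) = 163860 kJ/h
Energy balance on cold side (adiabatic exchanger): Q = ṁ_c·Cp_c·(T_c,out − T_c,in)
ṁ_c = 163860 / [2.30 × (61.6 − 35.4)] = 2719.3 kg/h

ṁ_c = 2720 kg/h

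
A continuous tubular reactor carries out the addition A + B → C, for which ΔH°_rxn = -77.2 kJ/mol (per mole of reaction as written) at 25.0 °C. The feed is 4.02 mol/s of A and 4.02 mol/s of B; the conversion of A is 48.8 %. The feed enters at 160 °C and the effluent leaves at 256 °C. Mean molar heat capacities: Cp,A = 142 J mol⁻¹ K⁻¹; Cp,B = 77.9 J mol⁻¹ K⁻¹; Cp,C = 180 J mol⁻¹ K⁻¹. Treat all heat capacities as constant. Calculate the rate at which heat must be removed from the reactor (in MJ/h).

Q_out = 305 MJ/h

Extent of reaction ξ = 0.488 × 4.02 = 1.9618 mol/s
Reaction term: ξ·ΔH°_rxn = 1.9618 × -77.2 = -151.45 kJ/s
Sensible, feed 160→25 °C: -119.34 kJ/s
Outlet flows (mol/s): A 2.0582, B 2.0582, C 1.9618
Sensible, products 25→256 °C: 186.12 kJ/s
Q = ΔH = -84.665 kJ/s = -84.665 kW
Heat removed = 304.8 MJ/h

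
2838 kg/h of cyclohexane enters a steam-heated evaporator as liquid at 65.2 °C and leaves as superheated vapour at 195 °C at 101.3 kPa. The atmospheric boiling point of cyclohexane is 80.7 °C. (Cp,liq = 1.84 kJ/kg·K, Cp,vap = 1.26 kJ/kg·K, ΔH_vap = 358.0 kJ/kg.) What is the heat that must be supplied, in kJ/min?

Q = 25100 kJ/min

liquid 65.2→80.7 °C: 28.52 kJ/kg
vaporisation at 80.7 °C: 358 kJ/kg
vapour 80.7→195 °C: 144.02 kJ/kg
Δh = 28.52 + 358 + 144.02 = 530.54 kJ/kg
Q = ṁ·Δh = 2838 kg/h × 530.54 kJ/kg = 1.5057e+06 kJ/h
|Q| = 418.24 kW = 25094 kJ/min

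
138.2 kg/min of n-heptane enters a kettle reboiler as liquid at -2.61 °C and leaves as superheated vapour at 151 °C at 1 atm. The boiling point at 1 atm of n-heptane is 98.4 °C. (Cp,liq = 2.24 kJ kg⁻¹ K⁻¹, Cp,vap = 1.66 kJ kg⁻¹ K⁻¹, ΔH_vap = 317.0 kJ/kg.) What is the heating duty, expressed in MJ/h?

Q = 5230 MJ/h

liquid -2.61→98.4 °C: 226.26 kJ/kg
vaporisation at 98.4 °C: 317 kJ/kg
vapour 98.4→151 °C: 87.316 kJ/kg
Δh = 226.26 + 317 + 87.316 = 630.58 kJ/kg
Q = ṁ·Δh = 138.2 kg/min × 630.58 kJ/kg = 87146 kJ/min
|Q| = 1452.4 kW = 5228.8 MJ/h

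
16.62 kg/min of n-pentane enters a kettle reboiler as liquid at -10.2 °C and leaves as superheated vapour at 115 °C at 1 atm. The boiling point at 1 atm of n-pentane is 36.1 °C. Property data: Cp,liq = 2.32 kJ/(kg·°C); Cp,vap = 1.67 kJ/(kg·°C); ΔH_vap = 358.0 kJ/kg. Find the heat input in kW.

liquid -10.2→36.1 °C: 107.42 kJ/kg
vaporisation at 36.1 °C: 358 kJ/kg
vapour 36.1→115 °C: 131.76 kJ/kg
Δh = 107.42 + 358 + 131.76 = 597.18 kJ/kg
Q = ṁ·Δh = 16.62 kg/min × 597.18 kJ/kg = 9925.1 kJ/min
|Q| = 165.42 kW

Q = 165 kW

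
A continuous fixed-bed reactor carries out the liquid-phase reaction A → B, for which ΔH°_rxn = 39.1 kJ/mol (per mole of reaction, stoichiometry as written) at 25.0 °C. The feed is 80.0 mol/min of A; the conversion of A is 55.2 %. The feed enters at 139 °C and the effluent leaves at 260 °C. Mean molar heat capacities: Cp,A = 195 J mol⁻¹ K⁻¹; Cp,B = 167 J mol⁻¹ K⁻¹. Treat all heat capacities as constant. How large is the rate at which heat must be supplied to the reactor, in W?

Q_in = 55400 W

Extent of reaction ξ = 0.552 × 80.0 = 44.16 mol/min
Reaction term: ξ·ΔH°_rxn = 44.16 × 39.1 = 1726.7 kJ/min
Sensible, feed 139→25 °C: -1778.4 kJ/min
Outlet flows (mol/min): A 35.84, B 44.16
Sensible, products 25→260 °C: 3375.4 kJ/min
Q = ΔH = 3323.7 kJ/min = 55.395 kW
Heat supplied = 55395 W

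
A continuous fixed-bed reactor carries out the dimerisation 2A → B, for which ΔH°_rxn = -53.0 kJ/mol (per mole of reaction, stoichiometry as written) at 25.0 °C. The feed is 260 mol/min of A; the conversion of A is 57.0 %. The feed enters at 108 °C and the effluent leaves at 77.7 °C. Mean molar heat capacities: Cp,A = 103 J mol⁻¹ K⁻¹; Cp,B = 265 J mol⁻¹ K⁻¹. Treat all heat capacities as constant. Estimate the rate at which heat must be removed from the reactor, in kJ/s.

Q_out = 75.1 kJ/s

Extent of reaction ξ = 0.570 × 260 / 2 = 74.1 mol/min
Reaction term: ξ·ΔH°_rxn = 74.1 × -53.0 = -3927.3 kJ/min
Sensible, feed 108→25 °C: -2222.7 kJ/min
Outlet flows (mol/min): A 111.8, B 74.1
Sensible, products 25→77.7 °C: 1641.7 kJ/min
Q = ΔH = -4508.3 kJ/min = -75.139 kW
Heat removed = 75.139 kJ/s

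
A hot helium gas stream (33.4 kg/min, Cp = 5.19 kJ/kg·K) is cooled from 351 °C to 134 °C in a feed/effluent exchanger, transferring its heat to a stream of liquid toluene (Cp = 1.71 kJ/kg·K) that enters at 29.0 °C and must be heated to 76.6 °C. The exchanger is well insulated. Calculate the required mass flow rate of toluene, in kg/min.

ṁ_c = 462 kg/min

Heat released by hot stream: Q = 33.4 × 5.19 × (351 − 134) = 37616 kJ/min
Energy balance on cold side (adiabatic exchanger): Q = ṁ_c·Cp_c·(T_c,out − T_c,in)
ṁ_c = 37616 / [1.71 × (76.6 − 29.0)] = 462.14 kg/min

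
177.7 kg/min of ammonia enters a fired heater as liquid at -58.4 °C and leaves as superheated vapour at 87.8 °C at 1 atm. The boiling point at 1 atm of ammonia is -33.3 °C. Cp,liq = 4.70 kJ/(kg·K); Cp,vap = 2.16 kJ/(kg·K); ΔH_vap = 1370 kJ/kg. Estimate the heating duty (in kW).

liquid -58.4→-33.3 °C: 117.97 kJ/kg
vaporisation at -33.3 °C: 1370 kJ/kg
vapour -33.3→87.8 °C: 261.58 kJ/kg
Δh = 117.97 + 1370 + 261.58 = 1749.5 kJ/kg
Q = ṁ·Δh = 177.7 kg/min × 1749.5 kJ/kg = 310890 kJ/min
|Q| = 5181.6 kW

Q = 5180 kW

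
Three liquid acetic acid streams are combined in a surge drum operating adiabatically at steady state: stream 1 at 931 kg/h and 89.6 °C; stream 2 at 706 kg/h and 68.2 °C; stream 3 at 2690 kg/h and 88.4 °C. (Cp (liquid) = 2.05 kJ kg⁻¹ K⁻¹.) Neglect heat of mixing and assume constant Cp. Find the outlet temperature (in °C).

Energy balance with Q = 0: Σ ṁᵢCp,ᵢ(T_out − Tᵢ) = 0
Σ ṁᵢCp,ᵢTᵢ = 931×2.05×89.6 + 706×2.05×68.2 + 2690×2.05×88.4 = 757190
Σ ṁᵢCp,ᵢ = 931×2.05 + 706×2.05 + 2690×2.05 = 8870.3
T_out = 757190 / 8870.3 = 85.362 °C

T_out = 85.4 °C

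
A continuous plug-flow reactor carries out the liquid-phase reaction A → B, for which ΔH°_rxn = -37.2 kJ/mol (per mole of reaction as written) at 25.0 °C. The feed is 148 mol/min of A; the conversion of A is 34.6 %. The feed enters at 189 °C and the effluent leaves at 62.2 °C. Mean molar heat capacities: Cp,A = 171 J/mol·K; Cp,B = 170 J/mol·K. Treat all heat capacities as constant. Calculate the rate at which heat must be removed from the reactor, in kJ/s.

Extent of reaction ξ = 0.346 × 148 = 51.208 mol/min
Reaction term: ξ·ΔH°_rxn = 51.208 × -37.2 = -1904.9 kJ/min
Sensible, feed 189→25 °C: -4150.5 kJ/min
Outlet flows (mol/min): A 96.792, B 51.208
Sensible, products 25→62.2 °C: 939.55 kJ/min
Q = ΔH = -5115.9 kJ/min = -85.265 kW
Heat removed = 85.265 kJ/s

Q_out = 85.3 kJ/s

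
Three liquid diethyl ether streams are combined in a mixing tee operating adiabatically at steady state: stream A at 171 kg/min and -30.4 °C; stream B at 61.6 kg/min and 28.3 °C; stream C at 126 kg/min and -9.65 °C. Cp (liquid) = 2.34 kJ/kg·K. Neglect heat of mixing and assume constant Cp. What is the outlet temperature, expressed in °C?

T_out = -13.0 °C

Energy balance with Q = 0: Σ ṁᵢCp,ᵢ(T_out − Tᵢ) = 0
T_out = Σ ṁᵢCp,ᵢTᵢ / Σ ṁᵢCp,ᵢ
      = -10930 / 839.12 = -13.026 °C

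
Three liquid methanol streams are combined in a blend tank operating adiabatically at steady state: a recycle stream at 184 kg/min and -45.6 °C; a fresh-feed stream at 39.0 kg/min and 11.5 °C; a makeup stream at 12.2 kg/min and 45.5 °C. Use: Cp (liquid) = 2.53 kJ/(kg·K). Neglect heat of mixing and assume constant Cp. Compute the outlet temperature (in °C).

T_out = -31.4 °C

Adiabatic, steady state ⇒ Σ ṁᵢCp,ᵢ(T_out − Tᵢ) = 0
Σ ṁᵢCp,ᵢTᵢ = 184×2.53×-45.6 + 39.0×2.53×11.5 + 12.2×2.53×45.5 = -18689
Σ ṁᵢCp,ᵢ = 184×2.53 + 39.0×2.53 + 12.2×2.53 = 595.06
T_out = -18689 / 595.06 = -31.406 °C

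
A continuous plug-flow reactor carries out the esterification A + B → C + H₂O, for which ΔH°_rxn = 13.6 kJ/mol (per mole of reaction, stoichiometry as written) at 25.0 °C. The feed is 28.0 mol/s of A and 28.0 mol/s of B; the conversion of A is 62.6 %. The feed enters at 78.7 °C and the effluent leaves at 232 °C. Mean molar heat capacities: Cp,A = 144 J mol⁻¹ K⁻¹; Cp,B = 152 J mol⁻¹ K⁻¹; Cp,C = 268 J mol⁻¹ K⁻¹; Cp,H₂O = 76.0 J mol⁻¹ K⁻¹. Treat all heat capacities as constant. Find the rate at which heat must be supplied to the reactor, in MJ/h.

Q_in = 6060 MJ/h

Extent of reaction ξ = 0.626 × 28.0 = 17.528 mol/s
Reaction term: ξ·ΔH°_rxn = 17.528 × 13.6 = 238.38 kJ/s
Sensible, feed 78.7→25 °C: -445.07 kJ/s
Outlet flows (mol/s): A 10.472, B 10.472, C 17.528, H₂O 17.528
Sensible, products 25→232 °C: 1889.8 kJ/s
Q = ΔH = 1683.1 kJ/s = 1683.1 kW
Heat supplied = 6059.1 MJ/h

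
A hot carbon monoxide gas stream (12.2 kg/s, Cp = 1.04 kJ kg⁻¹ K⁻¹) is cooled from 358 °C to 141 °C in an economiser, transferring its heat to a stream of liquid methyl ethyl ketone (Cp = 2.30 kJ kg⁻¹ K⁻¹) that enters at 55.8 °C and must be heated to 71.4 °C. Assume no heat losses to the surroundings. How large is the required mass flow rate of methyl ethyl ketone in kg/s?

ṁ_c = 76.7 kg/s

Heat released by hot stream: Q = 12.2 × 1.04 × (358 − 141) = 2753.3 kJ/s
Energy balance on cold side (adiabatic exchanger): Q = ṁ_c·Cp_c·(T_c,out − T_c,in)
ṁ_c = 2753.3 / [2.30 × (71.4 − 55.8)] = 76.736 kg/s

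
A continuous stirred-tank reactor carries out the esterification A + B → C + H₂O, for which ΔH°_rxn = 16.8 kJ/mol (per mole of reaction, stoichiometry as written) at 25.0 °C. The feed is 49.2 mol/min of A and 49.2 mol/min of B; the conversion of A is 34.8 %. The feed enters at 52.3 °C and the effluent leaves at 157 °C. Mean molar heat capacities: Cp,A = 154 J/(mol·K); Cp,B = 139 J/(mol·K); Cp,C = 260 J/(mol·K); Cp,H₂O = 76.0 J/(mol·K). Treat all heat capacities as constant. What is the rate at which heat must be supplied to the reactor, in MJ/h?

Extent of reaction ξ = 0.348 × 49.2 = 17.122 mol/min
Reaction term: ξ·ΔH°_rxn = 17.122 × 16.8 = 287.64 kJ/min
Sensible, feed 52.3→25 °C: -393.55 kJ/min
Outlet flows (mol/min): A 32.078, B 32.078, C 17.122, H₂O 17.122
Sensible, products 25→157 °C: 2000 kJ/min
Q = ΔH = 1894.1 kJ/min = 31.569 kW
Heat supplied = 113.65 MJ/h

Q_in = 114 MJ/h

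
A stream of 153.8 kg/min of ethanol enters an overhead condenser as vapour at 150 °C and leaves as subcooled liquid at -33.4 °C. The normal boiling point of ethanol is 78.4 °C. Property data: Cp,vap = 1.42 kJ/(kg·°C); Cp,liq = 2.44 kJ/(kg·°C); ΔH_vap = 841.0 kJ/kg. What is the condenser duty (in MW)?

Q_c = 3.12 MW

vapour 150→78.4 °C: -101.67 kJ/kg
condensation at 78.4 °C: -841 kJ/kg
liquid 78.4→-33.4 °C: -272.79 kJ/kg
Δh = -101.67 + -841 + -272.79 = -1215.5 kJ/kg
Q = ṁ·Δh = 153.8 kg/min × -1215.5 kJ/kg = -186940 kJ/min
|Q| = 3115.6 kW = 3.1156 MW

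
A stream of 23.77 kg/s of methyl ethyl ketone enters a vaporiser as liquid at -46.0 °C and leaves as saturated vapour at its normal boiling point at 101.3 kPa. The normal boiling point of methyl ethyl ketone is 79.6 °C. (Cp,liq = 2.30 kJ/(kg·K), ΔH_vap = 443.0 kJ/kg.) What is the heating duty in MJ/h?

Q = 62600 MJ/h

liquid -46.0→79.6 °C: 288.88 kJ/kg
vaporisation at 79.6 °C: 443 kJ/kg
Δh = 288.88 + 443 = 731.88 kJ/kg
Q = ṁ·Δh = 23.77 kg/s × 731.88 kJ/kg = 17397 kJ/s
|Q| = 17397 kW = 62628 MJ/h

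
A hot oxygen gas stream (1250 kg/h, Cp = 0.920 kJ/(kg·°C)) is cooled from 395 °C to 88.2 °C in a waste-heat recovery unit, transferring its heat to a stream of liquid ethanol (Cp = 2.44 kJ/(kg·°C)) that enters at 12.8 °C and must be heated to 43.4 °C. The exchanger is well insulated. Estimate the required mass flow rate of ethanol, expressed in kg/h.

ṁ_c = 4730 kg/h

Heat released by hot stream: Q = 1250 × 0.920 × (395 − 88.2) = 352820 kJ/h
Energy balance on cold side (adiabatic exchanger): Q = ṁ_c·Cp_c·(T_c,out − T_c,in)
ṁ_c = 352820 / [2.44 × (43.4 − 12.8)] = 4725.4 kg/h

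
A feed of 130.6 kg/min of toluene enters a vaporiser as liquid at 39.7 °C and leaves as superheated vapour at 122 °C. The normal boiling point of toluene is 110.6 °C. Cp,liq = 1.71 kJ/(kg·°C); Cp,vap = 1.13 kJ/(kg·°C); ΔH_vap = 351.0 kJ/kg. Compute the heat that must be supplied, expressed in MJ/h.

Q = 3800 MJ/h

liquid 39.7→110.6 °C: 121.24 kJ/kg
vaporisation at 110.6 °C: 351 kJ/kg
vapour 110.6→122 °C: 12.882 kJ/kg
Δh = 121.24 + 351 + 12.882 = 485.12 kJ/kg
Q = ṁ·Δh = 130.6 kg/min × 485.12 kJ/kg = 63357 kJ/min
|Q| = 1055.9 kW = 3801.4 MJ/h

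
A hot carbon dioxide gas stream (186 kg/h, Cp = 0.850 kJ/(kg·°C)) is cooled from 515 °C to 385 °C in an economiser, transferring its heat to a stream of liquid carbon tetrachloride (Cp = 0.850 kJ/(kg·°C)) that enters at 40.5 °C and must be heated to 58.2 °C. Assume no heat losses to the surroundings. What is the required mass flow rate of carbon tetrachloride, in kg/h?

ṁ_c = 1370 kg/h

Heat released by hot stream: Q = 186 × 0.850 × (515 − 385) = 20553 kJ/h
Energy balance on cold side (adiabatic exchanger): Q = ṁ_c·Cp_c·(T_c,out − T_c,in)
ṁ_c = 20553 / [0.850 × (58.2 − 40.5)] = 1366.1 kg/h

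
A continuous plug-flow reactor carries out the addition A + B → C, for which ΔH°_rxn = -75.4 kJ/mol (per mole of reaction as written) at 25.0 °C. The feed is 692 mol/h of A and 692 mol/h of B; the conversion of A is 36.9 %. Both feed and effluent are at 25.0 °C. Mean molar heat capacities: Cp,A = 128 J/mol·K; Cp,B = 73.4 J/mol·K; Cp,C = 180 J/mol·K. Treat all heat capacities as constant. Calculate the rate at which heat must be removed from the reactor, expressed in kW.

Extent of reaction ξ = 0.369 × 692 = 255.35 mol/h
Reaction term: ξ·ΔH°_rxn = 255.35 × -75.4 = -19253 kJ/h
Q = ΔH = -19253 kJ/h = -5.3481 kW
Heat removed = 5.3481 kW

Q_out = 5.35 kW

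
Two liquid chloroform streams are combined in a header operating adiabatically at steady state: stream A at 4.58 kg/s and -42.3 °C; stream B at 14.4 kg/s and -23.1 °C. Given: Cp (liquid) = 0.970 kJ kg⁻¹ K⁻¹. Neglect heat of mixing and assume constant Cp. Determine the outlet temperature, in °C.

Adiabatic, steady state ⇒ Σ ṁᵢCp,ᵢ(T_out − Tᵢ) = 0
Σ ṁᵢCp,ᵢTᵢ = 4.58×0.970×-42.3 + 14.4×0.970×-23.1 = -510.58
Σ ṁᵢCp,ᵢ = 4.58×0.970 + 14.4×0.970 = 18.411
T_out = -510.58 / 18.411 = -27.733 °C

T_out = -27.7 °C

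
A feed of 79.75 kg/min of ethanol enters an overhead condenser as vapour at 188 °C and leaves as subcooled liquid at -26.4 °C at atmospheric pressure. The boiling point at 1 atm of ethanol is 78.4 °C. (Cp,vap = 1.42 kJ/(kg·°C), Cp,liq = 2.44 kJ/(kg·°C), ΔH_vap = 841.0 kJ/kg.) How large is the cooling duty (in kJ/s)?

vapour 188→78.4 °C: -155.63 kJ/kg
condensation at 78.4 °C: -841 kJ/kg
liquid 78.4→-26.4 °C: -255.71 kJ/kg
Δh = -155.63 + -841 + -255.71 = -1252.3 kJ/kg
Q = ṁ·Δh = 79.75 kg/min × -1252.3 kJ/kg = -99874 kJ/min
|Q| = 1664.6 kW

Q_c = 1660 kJ/s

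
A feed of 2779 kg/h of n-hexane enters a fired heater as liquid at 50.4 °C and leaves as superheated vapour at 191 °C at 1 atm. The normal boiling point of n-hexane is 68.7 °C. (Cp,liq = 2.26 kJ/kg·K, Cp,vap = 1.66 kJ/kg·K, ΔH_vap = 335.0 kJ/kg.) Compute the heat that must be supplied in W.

Q = 447000 W

liquid 50.4→68.7 °C: 41.358 kJ/kg
vaporisation at 68.7 °C: 335 kJ/kg
vapour 68.7→191 °C: 203.02 kJ/kg
Δh = 41.358 + 335 + 203.02 = 579.38 kJ/kg
Q = ṁ·Δh = 2779 kg/h × 579.38 kJ/kg = 1.6101e+06 kJ/h
|Q| = 447.25 kW = 447250 W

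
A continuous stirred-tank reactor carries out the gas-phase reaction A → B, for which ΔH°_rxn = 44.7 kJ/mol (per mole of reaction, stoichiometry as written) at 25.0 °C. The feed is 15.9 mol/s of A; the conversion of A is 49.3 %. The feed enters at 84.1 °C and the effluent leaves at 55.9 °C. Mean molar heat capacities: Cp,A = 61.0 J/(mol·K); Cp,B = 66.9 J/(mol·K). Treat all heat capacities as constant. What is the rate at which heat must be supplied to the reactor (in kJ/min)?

Q_in = 19500 kJ/min

Extent of reaction ξ = 0.493 × 15.9 = 7.8387 mol/s
Reaction term: ξ·ΔH°_rxn = 7.8387 × 44.7 = 350.39 kJ/s
Sensible, feed 84.1→25 °C: -57.321 kJ/s
Outlet flows (mol/s): A 8.0613, B 7.8387
Sensible, products 25→55.9 °C: 31.399 kJ/s
Q = ΔH = 324.47 kJ/s = 324.47 kW
Heat supplied = 19468 kJ/min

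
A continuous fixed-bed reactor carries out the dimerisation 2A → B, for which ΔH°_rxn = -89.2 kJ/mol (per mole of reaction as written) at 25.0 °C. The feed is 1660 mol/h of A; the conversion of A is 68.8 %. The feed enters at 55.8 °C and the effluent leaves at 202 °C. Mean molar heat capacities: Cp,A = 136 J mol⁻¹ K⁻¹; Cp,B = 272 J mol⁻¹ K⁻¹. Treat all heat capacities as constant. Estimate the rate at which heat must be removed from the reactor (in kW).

Q_out = 4.98 kW

Extent of reaction ξ = 0.688 × 1660 / 2 = 571.04 mol/h
Reaction term: ξ·ΔH°_rxn = 571.04 × -89.2 = -50937 kJ/h
Sensible, feed 55.8→25 °C: -6953.4 kJ/h
Outlet flows (mol/h): A 517.92, B 571.04
Sensible, products 25→202 °C: 39960 kJ/h
Q = ΔH = -17931 kJ/h = -4.9807 kW
Heat removed = 4.9807 kW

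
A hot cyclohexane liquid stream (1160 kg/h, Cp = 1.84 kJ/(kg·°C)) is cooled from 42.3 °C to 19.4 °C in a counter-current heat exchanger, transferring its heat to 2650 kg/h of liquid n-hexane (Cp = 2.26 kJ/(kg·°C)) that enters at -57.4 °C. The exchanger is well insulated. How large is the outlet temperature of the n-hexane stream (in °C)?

Heat released by hot stream: Q = 1160 × 1.84 × (42.3 − 19.4) = 48878 kJ/h
Energy balance on cold side (adiabatic exchanger): Q = ṁ_c·Cp_c·(T_c,out − T_c,in)
T_c,out = -57.4 + 48878/(2650 × 2.26) = -49.239 °C

T_c,out = -49.2 °C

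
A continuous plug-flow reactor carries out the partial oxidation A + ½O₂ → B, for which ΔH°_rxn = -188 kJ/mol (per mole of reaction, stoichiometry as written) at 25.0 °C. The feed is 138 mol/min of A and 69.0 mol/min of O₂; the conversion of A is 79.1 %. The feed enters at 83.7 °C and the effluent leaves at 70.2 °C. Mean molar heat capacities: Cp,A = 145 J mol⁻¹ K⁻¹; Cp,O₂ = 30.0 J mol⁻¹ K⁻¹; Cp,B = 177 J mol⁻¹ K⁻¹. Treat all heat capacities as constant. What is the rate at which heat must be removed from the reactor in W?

Extent of reaction ξ = 0.791 × 138 = 109.16 mol/min
Reaction term: ξ·ΔH°_rxn = 109.16 × -188 = -20522 kJ/min
Sensible, feed 83.7→25 °C: -1296.1 kJ/min
Outlet flows (mol/min): A 28.842, O₂ 14.421, B 109.16
Sensible, products 25→70.2 °C: 1081.9 kJ/min
Q = ΔH = -20736 kJ/min = -345.6 kW
Heat removed = 345600 W

Q_out = 346000 W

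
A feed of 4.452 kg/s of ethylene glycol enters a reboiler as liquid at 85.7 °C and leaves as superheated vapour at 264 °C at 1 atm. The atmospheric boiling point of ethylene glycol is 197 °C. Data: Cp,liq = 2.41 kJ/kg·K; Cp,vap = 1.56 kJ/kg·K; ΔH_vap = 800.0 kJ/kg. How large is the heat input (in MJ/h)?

liquid 85.7→197 °C: 268.23 kJ/kg
vaporisation at 197 °C: 800 kJ/kg
vapour 197→264 °C: 104.52 kJ/kg
Δh = 268.23 + 800 + 104.52 = 1172.8 kJ/kg
Q = ṁ·Δh = 4.452 kg/s × 1172.8 kJ/kg = 5221.1 kJ/s
|Q| = 5221.1 kW = 18796 MJ/h

Q = 18800 MJ/h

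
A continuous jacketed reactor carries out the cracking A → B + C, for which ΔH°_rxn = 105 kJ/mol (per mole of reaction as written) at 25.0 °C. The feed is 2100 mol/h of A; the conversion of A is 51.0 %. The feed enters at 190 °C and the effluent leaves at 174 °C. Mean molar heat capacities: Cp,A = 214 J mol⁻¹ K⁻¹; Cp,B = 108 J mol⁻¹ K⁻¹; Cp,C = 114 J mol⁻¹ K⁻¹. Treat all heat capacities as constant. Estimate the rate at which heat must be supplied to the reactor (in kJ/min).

Q_in = 1780 kJ/min

Extent of reaction ξ = 0.510 × 2100 = 1071 mol/h
Reaction term: ξ·ΔH°_rxn = 1071 × 105 = 112460 kJ/h
Sensible, feed 190→25 °C: -74151 kJ/h
Outlet flows (mol/h): A 1029, B 1071, C 1071
Sensible, products 25→174 °C: 68237 kJ/h
Q = ΔH = 106540 kJ/h = 29.595 kW
Heat supplied = 1775.7 kJ/min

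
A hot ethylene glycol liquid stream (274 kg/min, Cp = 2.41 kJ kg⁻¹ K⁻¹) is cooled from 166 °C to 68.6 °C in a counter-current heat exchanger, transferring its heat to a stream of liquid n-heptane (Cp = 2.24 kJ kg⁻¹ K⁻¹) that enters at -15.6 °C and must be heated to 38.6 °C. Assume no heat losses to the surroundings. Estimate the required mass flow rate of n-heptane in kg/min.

Heat released by hot stream: Q = 274 × 2.41 × (166 − 68.6) = 64317 kJ/min
Energy balance on cold side (adiabatic exchanger): Q = ṁ_c·Cp_c·(T_c,out − T_c,in)
ṁ_c = 64317 / [2.24 × (38.6 − -15.6)] = 529.76 kg/min

ṁ_c = 530 kg/min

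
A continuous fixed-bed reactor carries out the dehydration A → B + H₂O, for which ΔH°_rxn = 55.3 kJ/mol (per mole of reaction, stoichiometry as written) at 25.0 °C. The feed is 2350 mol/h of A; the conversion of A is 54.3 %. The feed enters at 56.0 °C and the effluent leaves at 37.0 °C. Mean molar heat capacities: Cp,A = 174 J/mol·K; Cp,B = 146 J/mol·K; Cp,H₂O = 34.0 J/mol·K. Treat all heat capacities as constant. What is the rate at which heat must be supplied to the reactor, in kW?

Q_in = 17.5 kW

Extent of reaction ξ = 0.543 × 2350 = 1276.1 mol/h
Reaction term: ξ·ΔH°_rxn = 1276.1 × 55.3 = 70566 kJ/h
Sensible, feed 56.0→25 °C: -12676 kJ/h
Outlet flows (mol/h): A 1073.9, B 1276.1, H₂O 1276.1
Sensible, products 25→37.0 °C: 4998.7 kJ/h
Q = ΔH = 62888 kJ/h = 17.469 kW
Heat supplied = 17.469 kW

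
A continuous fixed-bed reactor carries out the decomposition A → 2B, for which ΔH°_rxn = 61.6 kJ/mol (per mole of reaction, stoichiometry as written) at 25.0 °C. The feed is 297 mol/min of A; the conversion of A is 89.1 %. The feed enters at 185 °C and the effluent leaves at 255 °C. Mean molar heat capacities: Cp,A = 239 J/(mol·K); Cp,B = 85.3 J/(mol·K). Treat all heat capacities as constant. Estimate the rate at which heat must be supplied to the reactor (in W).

Q_in = 285000 W

Extent of reaction ξ = 0.891 × 297 = 264.63 mol/min
Reaction term: ξ·ΔH°_rxn = 264.63 × 61.6 = 16301 kJ/min
Sensible, feed 185→25 °C: -11357 kJ/min
Outlet flows (mol/min): A 32.373, B 529.25
Sensible, products 25→255 °C: 12163 kJ/min
Q = ΔH = 17107 kJ/min = 285.11 kW
Heat supplied = 285110 W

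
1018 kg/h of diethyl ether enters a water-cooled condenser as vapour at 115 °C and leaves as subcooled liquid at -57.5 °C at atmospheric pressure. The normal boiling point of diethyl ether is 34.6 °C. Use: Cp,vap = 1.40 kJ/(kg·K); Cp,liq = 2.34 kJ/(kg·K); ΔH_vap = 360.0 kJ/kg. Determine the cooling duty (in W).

vapour 115→34.6 °C: -112.56 kJ/kg
condensation at 34.6 °C: -360 kJ/kg
liquid 34.6→-57.5 °C: -215.51 kJ/kg
Δh = -112.56 + -360 + -215.51 = -688.07 kJ/kg
Q = ṁ·Δh = 1018 kg/h × -688.07 kJ/kg = -700460 kJ/h
|Q| = 194.57 kW = 194570 W

Q_c = 195000 W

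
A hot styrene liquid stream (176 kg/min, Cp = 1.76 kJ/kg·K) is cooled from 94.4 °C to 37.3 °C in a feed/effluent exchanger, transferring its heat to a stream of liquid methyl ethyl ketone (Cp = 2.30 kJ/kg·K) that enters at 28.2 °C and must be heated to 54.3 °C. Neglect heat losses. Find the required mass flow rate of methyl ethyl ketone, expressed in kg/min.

ṁ_c = 295 kg/min

Heat released by hot stream: Q = 176 × 1.76 × (94.4 − 37.3) = 17687 kJ/min
Energy balance on cold side (adiabatic exchanger): Q = ṁ_c·Cp_c·(T_c,out − T_c,in)
ṁ_c = 17687 / [2.30 × (54.3 − 28.2)] = 294.64 kg/min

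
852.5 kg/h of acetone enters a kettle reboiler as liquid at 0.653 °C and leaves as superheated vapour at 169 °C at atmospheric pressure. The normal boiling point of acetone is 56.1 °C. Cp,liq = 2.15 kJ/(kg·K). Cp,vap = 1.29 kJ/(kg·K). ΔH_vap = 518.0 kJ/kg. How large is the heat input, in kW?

Q = 185 kW

liquid 0.653→56.1 °C: 119.21 kJ/kg
vaporisation at 56.1 °C: 518 kJ/kg
vapour 56.1→169 °C: 145.64 kJ/kg
Δh = 119.21 + 518 + 145.64 = 782.85 kJ/kg
Q = ṁ·Δh = 852.5 kg/h × 782.85 kJ/kg = 667380 kJ/h
|Q| = 185.38 kW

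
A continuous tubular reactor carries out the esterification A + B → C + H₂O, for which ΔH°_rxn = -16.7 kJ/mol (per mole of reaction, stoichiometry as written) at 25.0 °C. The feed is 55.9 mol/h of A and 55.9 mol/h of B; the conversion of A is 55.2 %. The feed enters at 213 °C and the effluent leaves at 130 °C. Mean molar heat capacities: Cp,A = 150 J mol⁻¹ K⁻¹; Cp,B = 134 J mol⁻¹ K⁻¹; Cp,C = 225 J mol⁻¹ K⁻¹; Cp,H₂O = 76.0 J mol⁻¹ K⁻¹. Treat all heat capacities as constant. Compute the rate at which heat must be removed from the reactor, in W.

Extent of reaction ξ = 0.552 × 55.9 = 30.857 mol/h
Reaction term: ξ·ΔH°_rxn = 30.857 × -16.7 = -515.31 kJ/h
Sensible, feed 213→25 °C: -2984.6 kJ/h
Outlet flows (mol/h): A 25.043, B 25.043, C 30.857, H₂O 30.857
Sensible, products 25→130 °C: 1722 kJ/h
Q = ΔH = -1777.9 kJ/h = -0.49386 kW
Heat removed = 493.86 W

Q_out = 494 W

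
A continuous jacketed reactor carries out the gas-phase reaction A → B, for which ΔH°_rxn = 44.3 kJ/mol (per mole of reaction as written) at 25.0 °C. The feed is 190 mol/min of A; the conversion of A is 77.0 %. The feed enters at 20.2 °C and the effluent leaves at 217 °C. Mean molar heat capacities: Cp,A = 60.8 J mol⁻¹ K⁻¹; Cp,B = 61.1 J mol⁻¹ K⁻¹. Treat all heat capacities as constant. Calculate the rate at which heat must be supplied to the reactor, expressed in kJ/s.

Extent of reaction ξ = 0.770 × 190 = 146.3 mol/min
Reaction term: ξ·ΔH°_rxn = 146.3 × 44.3 = 6481.1 kJ/min
Sensible, feed 20.2→25 °C: 55.45 kJ/min
Outlet flows (mol/min): A 43.7, B 146.3
Sensible, products 25→217 °C: 2226.4 kJ/min
Q = ΔH = 8763 kJ/min = 146.05 kW
Heat supplied = 146.05 kJ/s

Q_in = 146 kJ/s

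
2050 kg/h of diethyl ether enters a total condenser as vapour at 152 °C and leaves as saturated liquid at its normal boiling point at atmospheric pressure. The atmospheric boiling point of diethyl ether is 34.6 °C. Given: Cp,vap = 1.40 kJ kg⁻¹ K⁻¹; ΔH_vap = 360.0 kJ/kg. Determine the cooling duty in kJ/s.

Q_c = 299 kJ/s

vapour 152→34.6 °C: -164.36 kJ/kg
condensation at 34.6 °C: -360 kJ/kg
Δh = -164.36 + -360 = -524.36 kJ/kg
Q = ṁ·Δh = 2050 kg/h × -524.36 kJ/kg = -1.0749e+06 kJ/h
|Q| = 298.59 kW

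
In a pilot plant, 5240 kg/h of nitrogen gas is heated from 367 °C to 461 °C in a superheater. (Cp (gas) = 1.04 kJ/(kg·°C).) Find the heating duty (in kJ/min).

Q = 8540 kJ/min

Q = ṁ·Cp·ΔT = 5240 × 1.04 × (461 − 367) = 512260 kJ/h
Converting: 512260 / 3600 s = 142.3 kW
Heating duty = 8537.7 kJ/min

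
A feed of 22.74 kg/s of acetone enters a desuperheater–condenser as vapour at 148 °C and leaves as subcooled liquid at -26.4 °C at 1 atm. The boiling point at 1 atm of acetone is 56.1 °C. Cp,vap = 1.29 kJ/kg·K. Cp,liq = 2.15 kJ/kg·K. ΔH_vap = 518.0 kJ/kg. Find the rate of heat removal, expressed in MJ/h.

Q_c = 66600 MJ/h

vapour 148→56.1 °C: -118.55 kJ/kg
condensation at 56.1 °C: -518 kJ/kg
liquid 56.1→-26.4 °C: -177.38 kJ/kg
Δh = -118.55 + -518 + -177.38 = -813.93 kJ/kg
Q = ṁ·Δh = 22.74 kg/s × -813.93 kJ/kg = -18509 kJ/s
|Q| = 18509 kW = 66631 MJ/h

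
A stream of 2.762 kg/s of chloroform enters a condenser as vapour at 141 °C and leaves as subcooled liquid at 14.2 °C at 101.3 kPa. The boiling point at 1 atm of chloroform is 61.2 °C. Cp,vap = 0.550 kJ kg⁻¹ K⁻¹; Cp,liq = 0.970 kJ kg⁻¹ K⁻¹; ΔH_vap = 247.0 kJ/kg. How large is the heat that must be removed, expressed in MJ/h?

vapour 141→61.2 °C: -43.89 kJ/kg
condensation at 61.2 °C: -247 kJ/kg
liquid 61.2→14.2 °C: -45.59 kJ/kg
Δh = -43.89 + -247 + -45.59 = -336.48 kJ/kg
Q = ṁ·Δh = 2.762 kg/s × -336.48 kJ/kg = -929.36 kJ/s
|Q| = 929.36 kW = 3345.7 MJ/h

Q_c = 3350 MJ/h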